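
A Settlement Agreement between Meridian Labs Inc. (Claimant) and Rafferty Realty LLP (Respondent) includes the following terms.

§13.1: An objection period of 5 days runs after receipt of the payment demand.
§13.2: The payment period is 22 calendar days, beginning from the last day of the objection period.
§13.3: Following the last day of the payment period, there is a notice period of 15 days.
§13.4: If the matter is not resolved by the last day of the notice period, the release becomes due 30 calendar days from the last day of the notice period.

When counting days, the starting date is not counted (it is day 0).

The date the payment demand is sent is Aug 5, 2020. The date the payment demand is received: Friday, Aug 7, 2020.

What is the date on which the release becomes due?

Oct 18, 2020

The last day of the objection period: 5 calendar days after Aug 7, 2020 is Aug 12, 2020.
Adding 22 calendar days to Aug 12, 2020 gives Sep 3, 2020, which is the last day of the payment period.
Adding 15 calendar days to Sep 3, 2020 gives Sep 18, 2020, which is the last day of the notice period.
The date on which the release becomes due: Sep 18, 2020 + 30 days = Oct 18, 2020.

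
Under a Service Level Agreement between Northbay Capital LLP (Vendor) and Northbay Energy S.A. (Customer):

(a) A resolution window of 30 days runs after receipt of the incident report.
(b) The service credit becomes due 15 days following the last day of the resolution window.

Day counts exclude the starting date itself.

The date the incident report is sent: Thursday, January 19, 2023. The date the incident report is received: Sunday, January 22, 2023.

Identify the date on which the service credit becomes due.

March 8, 2023

The last day of the resolution window: 30 calendar days after January 22, 2023 is February 21, 2023.
The date on which the service credit becomes due: February 21, 2023 + 15 days = March 8, 2023.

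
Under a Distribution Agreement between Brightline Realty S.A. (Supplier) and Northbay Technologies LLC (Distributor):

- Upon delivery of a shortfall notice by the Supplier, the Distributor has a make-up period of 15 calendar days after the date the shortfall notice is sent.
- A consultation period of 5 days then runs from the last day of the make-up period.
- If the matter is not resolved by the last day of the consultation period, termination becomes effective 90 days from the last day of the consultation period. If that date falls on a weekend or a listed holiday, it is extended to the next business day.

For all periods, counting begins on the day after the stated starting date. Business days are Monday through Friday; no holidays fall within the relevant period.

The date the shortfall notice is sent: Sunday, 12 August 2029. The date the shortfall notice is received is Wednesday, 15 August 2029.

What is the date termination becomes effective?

The last day of the make-up period: 12 August 2029 + 15 days = 27 August 2029.
The last day of the consultation period: 27 August 2029 + 5 days = 1 September 2029.
The date termination becomes effective: 90 calendar days after 1 September 2029 is 30 November 2029. 30 November 2029 is a Friday, so no roll-forward applies.

30 November 2029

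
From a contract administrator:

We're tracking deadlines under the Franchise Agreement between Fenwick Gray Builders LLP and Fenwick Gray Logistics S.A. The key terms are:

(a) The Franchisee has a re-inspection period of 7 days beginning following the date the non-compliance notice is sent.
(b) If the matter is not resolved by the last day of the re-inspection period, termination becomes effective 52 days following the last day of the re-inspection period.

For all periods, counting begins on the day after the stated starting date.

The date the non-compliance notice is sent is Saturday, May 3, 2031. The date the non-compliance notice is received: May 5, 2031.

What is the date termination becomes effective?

The last day of the re-inspection period: 7 calendar days after May 3, 2031 is May 10, 2031.
The date termination becomes effective: May 10, 2031 + 52 days = July 1, 2031.

July 1, 2031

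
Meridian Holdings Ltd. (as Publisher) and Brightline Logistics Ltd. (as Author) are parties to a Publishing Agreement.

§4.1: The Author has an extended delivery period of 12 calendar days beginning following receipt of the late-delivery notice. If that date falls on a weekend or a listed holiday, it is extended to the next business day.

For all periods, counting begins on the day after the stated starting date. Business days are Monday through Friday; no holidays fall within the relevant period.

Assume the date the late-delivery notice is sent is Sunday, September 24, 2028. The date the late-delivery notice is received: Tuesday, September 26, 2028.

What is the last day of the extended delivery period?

October 9, 2028

Adding 12 calendar days to September 26, 2028 gives October 8, 2028, which is the last day of the extended delivery period. That falls on a Sunday, so it rolls to the next business day, Monday, October 9, 2028.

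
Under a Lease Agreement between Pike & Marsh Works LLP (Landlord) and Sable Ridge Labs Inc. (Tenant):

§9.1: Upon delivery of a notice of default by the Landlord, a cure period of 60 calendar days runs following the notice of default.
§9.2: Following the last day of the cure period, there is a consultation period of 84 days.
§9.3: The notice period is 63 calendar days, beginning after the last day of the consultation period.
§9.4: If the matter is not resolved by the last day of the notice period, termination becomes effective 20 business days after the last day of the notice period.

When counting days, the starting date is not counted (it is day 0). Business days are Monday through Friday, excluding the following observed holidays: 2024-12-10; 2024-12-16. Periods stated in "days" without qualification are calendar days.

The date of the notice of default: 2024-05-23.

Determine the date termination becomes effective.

2025-01-13

The last day of the cure period: 2024-05-23 + 60 days = 2024-07-22.
The last day of the consultation period: 84 calendar days after 2024-07-22 is 2024-10-14.
Adding 63 calendar days to 2024-10-14 gives 2024-12-16, which is the last day of the notice period.
The date termination becomes effective: counting 20 business days from Monday, 2024-12-16 (Dec 17, Dec 18, Dec 19, Dec 20, …, Jan 9, Jan 10, Jan 13, skipping weekends) reaches Monday, 2025-01-13.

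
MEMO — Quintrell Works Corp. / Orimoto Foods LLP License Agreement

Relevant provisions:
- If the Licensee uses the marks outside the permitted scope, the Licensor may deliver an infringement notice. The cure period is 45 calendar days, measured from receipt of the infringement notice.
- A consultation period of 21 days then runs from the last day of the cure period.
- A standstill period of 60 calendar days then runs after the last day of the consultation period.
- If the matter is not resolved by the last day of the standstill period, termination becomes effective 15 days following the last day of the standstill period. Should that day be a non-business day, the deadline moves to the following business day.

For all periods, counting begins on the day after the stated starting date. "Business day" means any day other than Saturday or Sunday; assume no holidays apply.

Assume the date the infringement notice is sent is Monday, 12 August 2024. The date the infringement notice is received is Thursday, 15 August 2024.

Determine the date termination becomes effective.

Adding 45 calendar days to 15 August 2024 gives 29 September 2024, which is the last day of the cure period.
The last day of the consultation period: 21 calendar days after 29 September 2024 is 20 October 2024.
The last day of the standstill period: 20 October 2024 + 60 days = 19 December 2024.
The date termination becomes effective: 19 December 2024 + 15 days = 3 January 2025. 3 January 2025 is a Friday, so no roll-forward applies.

3 January 2025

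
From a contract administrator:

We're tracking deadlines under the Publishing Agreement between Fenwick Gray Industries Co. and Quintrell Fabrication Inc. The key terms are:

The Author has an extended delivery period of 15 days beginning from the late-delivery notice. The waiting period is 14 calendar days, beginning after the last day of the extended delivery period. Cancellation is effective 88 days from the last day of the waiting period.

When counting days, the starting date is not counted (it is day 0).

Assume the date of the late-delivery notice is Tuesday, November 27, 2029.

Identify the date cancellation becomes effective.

Adding 15 calendar days to November 27, 2029 gives December 12, 2029, which is the last day of the extended delivery period.
The last day of the waiting period: 14 calendar days after December 12, 2029 is December 26, 2029.
The date cancellation becomes effective: 88 calendar days after December 26, 2029 is March 24, 2030.

March 24, 2030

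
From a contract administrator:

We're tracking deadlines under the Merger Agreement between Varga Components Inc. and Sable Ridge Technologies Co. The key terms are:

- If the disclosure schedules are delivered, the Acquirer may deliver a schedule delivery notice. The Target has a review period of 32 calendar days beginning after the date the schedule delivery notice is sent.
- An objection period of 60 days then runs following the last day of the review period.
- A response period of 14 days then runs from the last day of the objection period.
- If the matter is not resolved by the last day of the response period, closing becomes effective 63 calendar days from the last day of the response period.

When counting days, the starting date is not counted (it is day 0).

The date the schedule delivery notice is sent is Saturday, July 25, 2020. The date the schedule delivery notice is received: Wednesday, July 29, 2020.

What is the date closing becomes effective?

The last day of the review period: July 25, 2020 + 32 days = August 26, 2020.
Adding 60 calendar days to August 26, 2020 gives October 25, 2020, which is the last day of the objection period.
The last day of the response period: October 25, 2020 + 14 days = November 8, 2020.
The date closing becomes effective: 63 calendar days after November 8, 2020 is January 10, 2021.

January 10, 2021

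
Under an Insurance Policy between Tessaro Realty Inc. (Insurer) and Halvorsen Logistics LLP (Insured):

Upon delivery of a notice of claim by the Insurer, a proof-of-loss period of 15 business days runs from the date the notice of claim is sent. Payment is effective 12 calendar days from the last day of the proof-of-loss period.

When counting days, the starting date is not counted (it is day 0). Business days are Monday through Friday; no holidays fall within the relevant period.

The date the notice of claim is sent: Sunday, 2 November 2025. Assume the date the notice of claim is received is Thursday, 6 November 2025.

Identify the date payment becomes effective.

3 December 2025

The last day of the proof-of-loss period: counting 15 business days from Sunday, 2 November 2025 (Nov 3, Nov 4, Nov 5, Nov 6, …, Nov 19, Nov 20, Nov 21, skipping weekends) reaches Friday, 21 November 2025.
The date payment becomes effective: 21 November 2025 + 12 days = 3 December 2025.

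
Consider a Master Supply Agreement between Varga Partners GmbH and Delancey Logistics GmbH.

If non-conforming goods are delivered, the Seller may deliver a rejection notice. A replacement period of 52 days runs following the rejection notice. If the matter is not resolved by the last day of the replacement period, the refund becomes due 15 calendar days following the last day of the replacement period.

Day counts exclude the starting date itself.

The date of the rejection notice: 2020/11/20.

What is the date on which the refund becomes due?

Adding 52 calendar days to 2020/11/20 gives 2021/01/11, which is the last day of the replacement period.
Adding 15 calendar days to 2021/01/11 gives 2021/01/26, which is the date on which the refund becomes due.

2021/01/26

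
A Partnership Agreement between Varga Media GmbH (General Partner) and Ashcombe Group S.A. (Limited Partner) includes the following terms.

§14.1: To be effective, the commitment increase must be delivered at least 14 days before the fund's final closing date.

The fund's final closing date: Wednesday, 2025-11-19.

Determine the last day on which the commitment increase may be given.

2025-11-05

2025-11-19 minus 14 days is 2025-11-05.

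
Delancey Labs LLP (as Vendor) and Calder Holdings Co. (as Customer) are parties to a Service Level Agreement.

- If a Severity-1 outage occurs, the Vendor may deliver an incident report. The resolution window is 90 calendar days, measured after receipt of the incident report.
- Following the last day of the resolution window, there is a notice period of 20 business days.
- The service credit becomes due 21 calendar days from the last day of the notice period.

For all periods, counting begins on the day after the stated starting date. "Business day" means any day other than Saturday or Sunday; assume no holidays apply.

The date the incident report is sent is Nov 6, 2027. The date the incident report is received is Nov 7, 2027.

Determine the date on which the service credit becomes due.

The last day of the resolution window: 90 calendar days after Nov 7, 2027 is Feb 5, 2028.
The last day of the notice period: 20 business days after Saturday, Feb 5, 2028, skipping weekends — Feb 7, Feb 8, Feb 9, Feb 10, …, Mar 1, Mar 2, Mar 3 — lands on Friday, Mar 3, 2028.
The date on which the service credit becomes due: 21 calendar days after Mar 3, 2028 is Mar 24, 2028.

Mar 24, 2028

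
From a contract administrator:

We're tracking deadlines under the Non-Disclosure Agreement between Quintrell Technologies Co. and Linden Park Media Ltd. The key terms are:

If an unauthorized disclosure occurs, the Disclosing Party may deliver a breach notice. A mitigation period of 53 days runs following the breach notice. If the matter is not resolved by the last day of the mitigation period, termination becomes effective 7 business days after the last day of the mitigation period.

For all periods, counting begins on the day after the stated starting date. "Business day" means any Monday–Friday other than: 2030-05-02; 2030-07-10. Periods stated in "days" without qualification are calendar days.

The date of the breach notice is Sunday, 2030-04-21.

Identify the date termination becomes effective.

Adding 53 calendar days to 2030-04-21 gives 2030-06-13, which is the last day of the mitigation period.
From Thursday, 2030-06-13, 7 business days (Jun 14, Jun 17, Jun 18, Jun 19, Jun 20, Jun 21, Jun 24, skipping weekends) brings us to Monday, 2030-06-24, which is the date termination becomes effective.

2030-06-24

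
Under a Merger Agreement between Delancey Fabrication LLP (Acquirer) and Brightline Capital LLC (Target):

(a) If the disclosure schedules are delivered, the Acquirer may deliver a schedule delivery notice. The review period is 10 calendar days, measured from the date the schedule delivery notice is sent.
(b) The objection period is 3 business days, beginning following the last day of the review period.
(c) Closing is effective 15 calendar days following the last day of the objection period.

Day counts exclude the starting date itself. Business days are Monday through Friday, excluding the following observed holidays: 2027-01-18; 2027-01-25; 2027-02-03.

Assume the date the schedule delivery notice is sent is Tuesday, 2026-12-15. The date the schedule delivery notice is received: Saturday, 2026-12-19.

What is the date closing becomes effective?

2027-01-14

Adding 10 calendar days to 2026-12-15 gives 2026-12-25, which is the last day of the review period.
The last day of the objection period: counting 3 business days from Friday, 2026-12-25 (Dec 28, Dec 29, Dec 30, skipping weekends) reaches Wednesday, 2026-12-30.
The date closing becomes effective: 2026-12-30 + 15 days = 2027-01-14.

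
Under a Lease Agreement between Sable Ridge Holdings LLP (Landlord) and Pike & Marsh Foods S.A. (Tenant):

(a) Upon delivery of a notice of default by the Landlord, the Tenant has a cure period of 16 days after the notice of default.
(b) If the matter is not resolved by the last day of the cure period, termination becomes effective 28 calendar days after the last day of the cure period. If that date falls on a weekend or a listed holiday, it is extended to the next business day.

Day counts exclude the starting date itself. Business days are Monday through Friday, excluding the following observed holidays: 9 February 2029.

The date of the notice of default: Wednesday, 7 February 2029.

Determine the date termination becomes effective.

23 March 2029

Adding 16 calendar days to 7 February 2029 gives 23 February 2029, which is the last day of the cure period.
The date termination becomes effective: 23 February 2029 + 28 days = 23 March 2029. 23 March 2029 is a Friday and is not a listed holiday, so no roll-forward applies.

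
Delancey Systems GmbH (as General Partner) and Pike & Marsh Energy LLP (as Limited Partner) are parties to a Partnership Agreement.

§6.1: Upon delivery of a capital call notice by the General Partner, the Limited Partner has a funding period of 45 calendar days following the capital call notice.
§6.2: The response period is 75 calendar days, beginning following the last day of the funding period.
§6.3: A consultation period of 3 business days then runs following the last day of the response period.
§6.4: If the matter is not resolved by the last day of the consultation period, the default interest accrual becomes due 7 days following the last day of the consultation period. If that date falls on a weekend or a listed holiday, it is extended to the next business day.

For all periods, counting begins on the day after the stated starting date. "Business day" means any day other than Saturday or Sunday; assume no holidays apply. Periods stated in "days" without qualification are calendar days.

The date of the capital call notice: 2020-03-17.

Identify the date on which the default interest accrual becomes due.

2020-07-27

The last day of the funding period: 2020-03-17 + 45 days = 2020-05-01.
Adding 75 calendar days to 2020-05-01 gives 2020-07-15, which is the last day of the response period.
The last day of the consultation period: counting 3 business days from Wednesday, 2020-07-15 (Jul 16, Jul 17, Jul 20, skipping weekends) reaches Monday, 2020-07-20.
Adding 7 calendar days to 2020-07-20 gives 2020-07-27, which is the date on which the default interest accrual becomes due. 2020-07-27 is a Monday, so no roll-forward applies.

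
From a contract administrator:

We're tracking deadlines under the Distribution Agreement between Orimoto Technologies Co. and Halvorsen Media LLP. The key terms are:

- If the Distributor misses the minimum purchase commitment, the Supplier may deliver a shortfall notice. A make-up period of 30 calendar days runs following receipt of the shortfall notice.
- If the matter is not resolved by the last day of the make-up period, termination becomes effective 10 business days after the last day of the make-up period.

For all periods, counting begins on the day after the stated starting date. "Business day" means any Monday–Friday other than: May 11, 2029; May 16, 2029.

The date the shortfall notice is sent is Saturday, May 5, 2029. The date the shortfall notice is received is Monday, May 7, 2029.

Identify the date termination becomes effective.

June 20, 2029

Adding 30 calendar days to May 7, 2029 gives June 6, 2029, which is the last day of the make-up period.
The date termination becomes effective: 10 business days after Wednesday, June 6, 2029, skipping weekends — Jun 7, Jun 8, Jun 11, Jun 12, Jun 13, Jun 14, Jun 15, Jun 18, Jun 19, Jun 20 — lands on Wednesday, June 20, 2029.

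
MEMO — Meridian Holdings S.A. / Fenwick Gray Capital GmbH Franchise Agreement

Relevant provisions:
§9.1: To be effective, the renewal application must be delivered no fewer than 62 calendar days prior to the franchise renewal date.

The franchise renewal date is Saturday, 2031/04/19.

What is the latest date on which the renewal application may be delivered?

Counting back 62 calendar days from 2031/04/19 gives 2031/02/16.

2031/02/16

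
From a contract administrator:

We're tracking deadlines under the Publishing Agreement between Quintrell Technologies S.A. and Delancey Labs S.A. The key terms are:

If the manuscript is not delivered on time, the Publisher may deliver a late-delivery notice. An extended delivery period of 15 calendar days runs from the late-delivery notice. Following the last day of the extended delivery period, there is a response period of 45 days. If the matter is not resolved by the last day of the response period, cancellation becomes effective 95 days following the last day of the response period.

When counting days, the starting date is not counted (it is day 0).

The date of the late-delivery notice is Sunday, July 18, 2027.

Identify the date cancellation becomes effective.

Adding 15 calendar days to July 18, 2027 gives August 2, 2027, which is the last day of the extended delivery period.
Adding 45 calendar days to August 2, 2027 gives September 16, 2027, which is the last day of the response period.
The date cancellation becomes effective: September 16, 2027 + 95 days = December 20, 2027.

December 20, 2027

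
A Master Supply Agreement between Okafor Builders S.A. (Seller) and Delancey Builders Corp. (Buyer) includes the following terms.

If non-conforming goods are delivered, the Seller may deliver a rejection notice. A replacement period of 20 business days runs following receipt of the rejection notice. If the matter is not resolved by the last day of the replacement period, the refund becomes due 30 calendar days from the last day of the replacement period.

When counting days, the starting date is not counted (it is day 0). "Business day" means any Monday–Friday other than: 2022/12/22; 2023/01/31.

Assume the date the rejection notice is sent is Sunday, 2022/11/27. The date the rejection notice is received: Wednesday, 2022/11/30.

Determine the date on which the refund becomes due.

The last day of the replacement period: 20 business days after Wednesday, 2022/11/30, skipping weekends and the listed holiday on Dec 22 — Dec 1, Dec 2, Dec 5, Dec 6, …, Dec 27, Dec 28, Dec 29 — lands on Thursday, 2022/12/29.
Adding 30 calendar days to 2022/12/29 gives 2023/01/28, which is the date on which the refund becomes due.

2023/01/28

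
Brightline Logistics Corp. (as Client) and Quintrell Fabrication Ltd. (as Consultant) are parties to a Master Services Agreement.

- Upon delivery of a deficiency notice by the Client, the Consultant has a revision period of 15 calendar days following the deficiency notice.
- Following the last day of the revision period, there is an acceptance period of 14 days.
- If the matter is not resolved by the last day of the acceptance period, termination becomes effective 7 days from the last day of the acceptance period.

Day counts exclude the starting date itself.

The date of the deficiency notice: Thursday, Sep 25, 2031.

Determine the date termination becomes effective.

Oct 31, 2031

The last day of the revision period: Sep 25, 2031 + 15 days = Oct 10, 2031.
Adding 14 calendar days to Oct 10, 2031 gives Oct 24, 2031, which is the last day of the acceptance period.
Adding 7 calendar days to Oct 24, 2031 gives Oct 31, 2031, which is the date termination becomes effective.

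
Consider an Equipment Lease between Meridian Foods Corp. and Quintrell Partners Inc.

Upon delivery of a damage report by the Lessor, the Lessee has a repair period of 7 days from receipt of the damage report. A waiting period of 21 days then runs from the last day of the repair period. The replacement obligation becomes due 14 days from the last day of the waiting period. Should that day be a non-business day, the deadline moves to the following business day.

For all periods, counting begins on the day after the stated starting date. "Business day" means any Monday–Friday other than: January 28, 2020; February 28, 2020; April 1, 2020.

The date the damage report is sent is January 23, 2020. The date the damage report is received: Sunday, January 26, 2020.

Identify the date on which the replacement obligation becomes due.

The last day of the repair period: January 26, 2020 + 7 days = February 2, 2020.
Adding 21 calendar days to February 2, 2020 gives February 23, 2020, which is the last day of the waiting period.
Adding 14 calendar days to February 23, 2020 gives March 8, 2020, which is the date on which the replacement obligation becomes due. That falls on a Sunday, so it rolls to the next business day, Monday, March 9, 2020.

March 9, 2020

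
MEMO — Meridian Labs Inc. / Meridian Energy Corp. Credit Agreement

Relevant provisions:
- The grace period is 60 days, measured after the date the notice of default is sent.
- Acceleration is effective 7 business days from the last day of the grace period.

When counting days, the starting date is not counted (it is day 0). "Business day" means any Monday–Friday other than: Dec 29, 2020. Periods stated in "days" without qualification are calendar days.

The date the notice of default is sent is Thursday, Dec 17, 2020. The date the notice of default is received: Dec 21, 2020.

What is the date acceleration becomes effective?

Feb 24, 2021

The last day of the grace period: 60 calendar days after Dec 17, 2020 is Feb 15, 2021.
The date acceleration becomes effective: 7 business days after Monday, Feb 15, 2021, skipping weekends — Feb 16, Feb 17, Feb 18, Feb 19, Feb 22, Feb 23, Feb 24 — lands on Wednesday, Feb 24, 2021.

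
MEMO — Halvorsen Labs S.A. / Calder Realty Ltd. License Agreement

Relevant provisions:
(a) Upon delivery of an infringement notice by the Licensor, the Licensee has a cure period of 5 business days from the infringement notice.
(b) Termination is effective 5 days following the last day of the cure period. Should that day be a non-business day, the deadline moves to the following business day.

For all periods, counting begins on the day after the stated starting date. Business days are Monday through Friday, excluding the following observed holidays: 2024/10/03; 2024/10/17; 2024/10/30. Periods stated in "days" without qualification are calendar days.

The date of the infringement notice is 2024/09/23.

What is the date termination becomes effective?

2024/10/07

The last day of the cure period: 5 business days after Monday, 2024/09/23, skipping weekends — Sep 24, Sep 25, Sep 26, Sep 27, Sep 30 — lands on Monday, 2024/09/30.
The date termination becomes effective: 5 calendar days after 2024/09/30 is 2024/10/05. That falls on a Saturday, so it rolls to the next business day, Monday, 2024/10/07.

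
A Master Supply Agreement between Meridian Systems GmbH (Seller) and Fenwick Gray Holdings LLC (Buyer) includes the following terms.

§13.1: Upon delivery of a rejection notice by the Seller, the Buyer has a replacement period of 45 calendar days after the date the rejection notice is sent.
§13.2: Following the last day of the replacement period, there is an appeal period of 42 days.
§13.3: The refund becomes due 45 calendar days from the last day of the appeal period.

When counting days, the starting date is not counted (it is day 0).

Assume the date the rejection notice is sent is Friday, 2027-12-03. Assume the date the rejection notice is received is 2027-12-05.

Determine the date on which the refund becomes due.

The last day of the replacement period: 2027-12-03 + 45 days = 2028-01-17.
The last day of the appeal period: 42 calendar days after 2028-01-17 is 2028-02-28.
The date on which the refund becomes due: 2028-02-28 + 45 days = 2028-04-13.

2028-04-13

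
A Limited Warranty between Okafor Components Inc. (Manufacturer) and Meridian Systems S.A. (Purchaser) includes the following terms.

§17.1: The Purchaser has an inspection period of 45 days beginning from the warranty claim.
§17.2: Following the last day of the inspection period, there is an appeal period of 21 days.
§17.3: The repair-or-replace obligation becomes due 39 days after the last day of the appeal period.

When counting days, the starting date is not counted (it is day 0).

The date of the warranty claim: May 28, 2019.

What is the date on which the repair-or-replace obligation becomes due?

The last day of the inspection period: 45 calendar days after May 28, 2019 is Jul 12, 2019.
Adding 21 calendar days to Jul 12, 2019 gives Aug 2, 2019, which is the last day of the appeal period.
Adding 39 calendar days to Aug 2, 2019 gives Sep 10, 2019, which is the date on which the repair-or-replace obligation becomes due.

Sep 10, 2019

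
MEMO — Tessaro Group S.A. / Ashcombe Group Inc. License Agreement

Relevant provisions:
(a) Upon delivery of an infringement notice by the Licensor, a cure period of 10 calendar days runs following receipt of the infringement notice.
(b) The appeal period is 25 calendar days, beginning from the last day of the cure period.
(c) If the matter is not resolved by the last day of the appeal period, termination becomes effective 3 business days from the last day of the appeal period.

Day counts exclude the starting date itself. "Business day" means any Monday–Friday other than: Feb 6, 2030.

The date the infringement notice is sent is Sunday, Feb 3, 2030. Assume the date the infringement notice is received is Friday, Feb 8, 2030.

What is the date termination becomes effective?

Mar 20, 2030

The last day of the cure period: 10 calendar days after Feb 8, 2030 is Feb 18, 2030.
The last day of the appeal period: 25 calendar days after Feb 18, 2030 is Mar 15, 2030.
The date termination becomes effective: counting 3 business days from Friday, Mar 15, 2030 (Mar 18, Mar 19, Mar 20, skipping weekends) reaches Wednesday, Mar 20, 2030.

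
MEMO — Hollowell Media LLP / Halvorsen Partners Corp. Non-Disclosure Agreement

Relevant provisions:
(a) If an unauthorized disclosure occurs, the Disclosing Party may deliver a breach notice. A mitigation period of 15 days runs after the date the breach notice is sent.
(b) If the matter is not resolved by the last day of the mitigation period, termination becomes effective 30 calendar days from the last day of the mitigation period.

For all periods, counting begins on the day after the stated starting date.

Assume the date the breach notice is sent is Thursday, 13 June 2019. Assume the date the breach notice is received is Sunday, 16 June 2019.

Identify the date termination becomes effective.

The last day of the mitigation period: 13 June 2019 + 15 days = 28 June 2019.
The date termination becomes effective: 30 calendar days after 28 June 2019 is 28 July 2019.

28 July 2019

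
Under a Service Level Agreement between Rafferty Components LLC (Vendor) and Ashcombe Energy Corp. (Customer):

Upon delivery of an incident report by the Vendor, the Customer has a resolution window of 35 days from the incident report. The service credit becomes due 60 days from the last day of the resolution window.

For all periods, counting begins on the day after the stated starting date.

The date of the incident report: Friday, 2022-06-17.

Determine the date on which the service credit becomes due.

The last day of the resolution window: 2022-06-17 + 35 days = 2022-07-22.
The date on which the service credit becomes due: 60 calendar days after 2022-07-22 is 2022-09-20.

2022-09-20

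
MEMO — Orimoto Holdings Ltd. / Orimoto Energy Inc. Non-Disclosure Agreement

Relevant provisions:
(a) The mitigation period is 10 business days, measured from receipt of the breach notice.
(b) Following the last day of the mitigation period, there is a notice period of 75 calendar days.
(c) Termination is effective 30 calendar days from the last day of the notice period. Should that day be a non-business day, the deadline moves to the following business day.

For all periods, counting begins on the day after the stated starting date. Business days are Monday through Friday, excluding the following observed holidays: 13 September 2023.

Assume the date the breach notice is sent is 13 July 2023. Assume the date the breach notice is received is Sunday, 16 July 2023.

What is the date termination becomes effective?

10 November 2023

The last day of the mitigation period: 10 business days after Sunday, 16 July 2023, skipping weekends — Jul 17, Jul 18, Jul 19, Jul 20, Jul 21, Jul 24, Jul 25, Jul 26, Jul 27, Jul 28 — lands on Friday, 28 July 2023.
The last day of the notice period: 28 July 2023 + 75 days = 11 October 2023.
Adding 30 calendar days to 11 October 2023 gives 10 November 2023, which is the date termination becomes effective. 10 November 2023 is a Friday and is not a listed holiday, so no roll-forward applies.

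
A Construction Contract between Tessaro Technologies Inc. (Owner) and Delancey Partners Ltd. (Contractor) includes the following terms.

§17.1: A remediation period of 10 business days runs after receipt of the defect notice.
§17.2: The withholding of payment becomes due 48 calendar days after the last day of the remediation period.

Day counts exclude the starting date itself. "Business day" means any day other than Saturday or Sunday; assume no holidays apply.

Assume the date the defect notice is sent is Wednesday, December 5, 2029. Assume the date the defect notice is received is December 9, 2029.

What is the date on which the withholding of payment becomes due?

The last day of the remediation period: 10 business days after Sunday, December 9, 2029, skipping weekends — Dec 10, Dec 11, Dec 12, Dec 13, Dec 14, Dec 17, Dec 18, Dec 19, Dec 20, Dec 21 — lands on Friday, December 21, 2029.
The date on which the withholding of payment becomes due: December 21, 2029 + 48 days = February 7, 2030.

February 7, 2030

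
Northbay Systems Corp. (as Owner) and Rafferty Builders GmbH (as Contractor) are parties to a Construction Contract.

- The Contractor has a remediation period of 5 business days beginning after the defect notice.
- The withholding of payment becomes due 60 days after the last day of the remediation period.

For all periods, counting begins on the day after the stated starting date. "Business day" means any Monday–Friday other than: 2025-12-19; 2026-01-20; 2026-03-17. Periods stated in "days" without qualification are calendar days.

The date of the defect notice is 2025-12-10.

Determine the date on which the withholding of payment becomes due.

The last day of the remediation period: 5 business days after Wednesday, 2025-12-10, skipping weekends — Dec 11, Dec 12, Dec 15, Dec 16, Dec 17 — lands on Wednesday, 2025-12-17.
The date on which the withholding of payment becomes due: 2025-12-17 + 60 days = 2026-02-15.

2026-02-15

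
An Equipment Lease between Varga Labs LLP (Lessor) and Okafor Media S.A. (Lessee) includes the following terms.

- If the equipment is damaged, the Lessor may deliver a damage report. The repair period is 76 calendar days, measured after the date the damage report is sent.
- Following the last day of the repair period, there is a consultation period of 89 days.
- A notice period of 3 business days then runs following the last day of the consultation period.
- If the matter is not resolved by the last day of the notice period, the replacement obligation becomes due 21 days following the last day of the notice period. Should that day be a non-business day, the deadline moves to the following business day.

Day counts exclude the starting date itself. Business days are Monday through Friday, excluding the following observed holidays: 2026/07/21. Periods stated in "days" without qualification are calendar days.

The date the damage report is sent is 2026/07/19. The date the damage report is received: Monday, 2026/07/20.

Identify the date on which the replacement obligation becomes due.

2027/01/26

The last day of the repair period: 76 calendar days after 2026/07/19 is 2026/10/03.
Adding 89 calendar days to 2026/10/03 gives 2026/12/31, which is the last day of the consultation period.
The last day of the notice period: counting 3 business days from Thursday, 2026/12/31 (Jan 1, Jan 4, Jan 5, skipping weekends) reaches Tuesday, 2027/01/05.
The date on which the replacement obligation becomes due: 21 calendar days after 2027/01/05 is 2027/01/26. 2027/01/26 is a Tuesday and is not a listed holiday, so no roll-forward applies.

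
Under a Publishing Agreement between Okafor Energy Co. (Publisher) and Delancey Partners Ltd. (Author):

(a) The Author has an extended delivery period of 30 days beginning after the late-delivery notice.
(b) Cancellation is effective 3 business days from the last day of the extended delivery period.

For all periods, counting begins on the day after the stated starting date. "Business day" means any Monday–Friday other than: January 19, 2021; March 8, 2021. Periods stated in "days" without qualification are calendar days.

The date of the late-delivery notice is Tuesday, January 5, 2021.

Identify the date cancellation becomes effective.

The last day of the extended delivery period: 30 calendar days after January 5, 2021 is February 4, 2021.
The date cancellation becomes effective: 3 business days after Thursday, February 4, 2021, skipping weekends — Feb 5, Feb 8, Feb 9 — lands on Tuesday, February 9, 2021.

February 9, 2021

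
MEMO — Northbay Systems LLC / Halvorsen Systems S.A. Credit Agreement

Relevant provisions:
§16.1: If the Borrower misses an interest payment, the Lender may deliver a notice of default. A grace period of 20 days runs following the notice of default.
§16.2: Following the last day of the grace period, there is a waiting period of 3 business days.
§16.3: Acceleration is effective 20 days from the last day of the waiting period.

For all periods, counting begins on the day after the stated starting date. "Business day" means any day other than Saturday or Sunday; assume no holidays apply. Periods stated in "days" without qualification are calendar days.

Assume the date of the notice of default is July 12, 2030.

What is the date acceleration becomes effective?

August 26, 2030

The last day of the grace period: July 12, 2030 + 20 days = August 1, 2030.
The last day of the waiting period: counting 3 business days from Thursday, August 1, 2030 (Aug 2, Aug 5, Aug 6, skipping weekends) reaches Tuesday, August 6, 2030.
The date acceleration becomes effective: August 6, 2030 + 20 days = August 26, 2030.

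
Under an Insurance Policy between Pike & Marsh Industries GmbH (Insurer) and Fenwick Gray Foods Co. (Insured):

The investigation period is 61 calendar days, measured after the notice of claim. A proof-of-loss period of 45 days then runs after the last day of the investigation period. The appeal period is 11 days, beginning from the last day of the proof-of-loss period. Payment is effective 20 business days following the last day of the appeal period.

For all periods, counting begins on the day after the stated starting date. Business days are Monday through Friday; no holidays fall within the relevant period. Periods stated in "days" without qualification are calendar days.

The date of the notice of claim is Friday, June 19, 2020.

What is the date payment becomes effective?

November 11, 2020

The last day of the investigation period: June 19, 2020 + 61 days = August 19, 2020.
The last day of the proof-of-loss period: August 19, 2020 + 45 days = October 3, 2020.
The last day of the appeal period: 11 calendar days after October 3, 2020 is October 14, 2020.
The date payment becomes effective: counting 20 business days from Wednesday, October 14, 2020 (Oct 15, Oct 16, Oct 19, Oct 20, …, Nov 9, Nov 10, Nov 11, skipping weekends) reaches Wednesday, November 11, 2020.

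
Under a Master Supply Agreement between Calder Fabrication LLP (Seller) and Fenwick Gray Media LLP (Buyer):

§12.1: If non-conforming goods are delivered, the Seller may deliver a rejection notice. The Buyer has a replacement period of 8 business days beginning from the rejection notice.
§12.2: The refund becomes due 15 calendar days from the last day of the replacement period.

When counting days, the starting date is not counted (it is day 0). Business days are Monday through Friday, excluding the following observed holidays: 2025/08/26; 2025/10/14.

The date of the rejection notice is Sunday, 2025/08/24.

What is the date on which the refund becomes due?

2025/09/19

From Sunday, 2025/08/24, 8 business days (Aug 25, Aug 27, Aug 28, Aug 29, Sep 1, Sep 2, Sep 3, Sep 4, skipping weekends and the listed holiday on Aug 26) brings us to Thursday, 2025/09/04, which is the last day of the replacement period.
Adding 15 calendar days to 2025/09/04 gives 2025/09/19, which is the date on which the refund becomes due.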